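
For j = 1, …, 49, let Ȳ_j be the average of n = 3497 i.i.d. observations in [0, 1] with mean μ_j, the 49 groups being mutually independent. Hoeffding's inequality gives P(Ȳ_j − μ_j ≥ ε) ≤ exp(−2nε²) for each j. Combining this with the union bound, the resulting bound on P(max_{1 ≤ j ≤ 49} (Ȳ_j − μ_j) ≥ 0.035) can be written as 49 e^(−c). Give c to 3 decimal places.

Union bound over the 49 events: P(max_{1 ≤ j ≤ 49} (Ȳ_j − μ_j) ≥ 0.035) ≤ 49·exp(−2nε²) = 49 exp(−2·3497·0.035²).
So c = 2·3497·0.035² = 8.5677.

8.568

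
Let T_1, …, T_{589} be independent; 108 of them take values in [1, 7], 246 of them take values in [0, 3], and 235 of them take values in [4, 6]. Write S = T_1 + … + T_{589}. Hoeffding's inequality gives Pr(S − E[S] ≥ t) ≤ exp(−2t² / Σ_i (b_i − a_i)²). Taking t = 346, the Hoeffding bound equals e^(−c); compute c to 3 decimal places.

Σ(b_i − a_i)² = 108·6² + 246·3² + 235·2² = 7042.
c = 2t² / 7042 = 2·346² / 7042 = 34.0006.

34.001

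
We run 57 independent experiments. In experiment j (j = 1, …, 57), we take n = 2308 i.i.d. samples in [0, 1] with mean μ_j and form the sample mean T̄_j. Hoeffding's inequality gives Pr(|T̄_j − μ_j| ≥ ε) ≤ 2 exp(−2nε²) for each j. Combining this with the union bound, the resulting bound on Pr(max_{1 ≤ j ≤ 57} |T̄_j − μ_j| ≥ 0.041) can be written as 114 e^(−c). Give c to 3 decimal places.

Union bound over the 57 events: Pr(max_{1 ≤ j ≤ 57} |T̄_j − μ_j| ≥ 0.041) ≤ 57·2·exp(−2nε²) = 114 exp(−2·2308·0.041²).
So c = 2·2308·0.041² = 7.7595.

7.759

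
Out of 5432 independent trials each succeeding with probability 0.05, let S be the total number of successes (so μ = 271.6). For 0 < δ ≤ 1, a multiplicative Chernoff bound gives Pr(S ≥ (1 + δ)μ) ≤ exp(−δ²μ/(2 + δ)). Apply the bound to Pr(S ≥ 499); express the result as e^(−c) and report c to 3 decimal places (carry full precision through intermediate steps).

67.105

Write 499 = (1 + δ)μ, so δ = 499/271.6 − 1 = 0.8372607…
Then the exponent is δ²μ/(2 + δ) = (499 − μ)² / (μ·(2 + δ)) = 67.104542.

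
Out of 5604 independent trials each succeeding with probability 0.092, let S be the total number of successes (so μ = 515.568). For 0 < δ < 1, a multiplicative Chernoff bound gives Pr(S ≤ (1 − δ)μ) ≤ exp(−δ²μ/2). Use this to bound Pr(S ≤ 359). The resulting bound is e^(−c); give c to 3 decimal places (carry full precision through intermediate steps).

Write 359 = (1 − δ)μ, so δ = 1 − 359/515.568 = 0.3036806…
Then the exponent is δ²μ/2 = (μ − 359)²/(2μ) = 23.773332.

23.773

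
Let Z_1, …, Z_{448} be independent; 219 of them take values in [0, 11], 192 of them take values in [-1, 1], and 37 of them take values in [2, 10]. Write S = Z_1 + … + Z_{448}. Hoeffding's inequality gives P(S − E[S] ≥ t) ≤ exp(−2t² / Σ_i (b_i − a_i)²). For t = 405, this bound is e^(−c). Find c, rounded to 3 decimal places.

Σ(b_i − a_i)² = 219·11² + 192·2² + 37·8² = 29635.
c = 2t² / 29635 = 2·405² / 29635 = 11.0697.

11.070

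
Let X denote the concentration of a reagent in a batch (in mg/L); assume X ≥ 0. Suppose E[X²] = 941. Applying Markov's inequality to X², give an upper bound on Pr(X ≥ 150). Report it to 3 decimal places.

Since X ≥ 0, the event {X ≥ 150} is the same as {X² ≥ 22500}.
Markov's inequality applied to X² gives Pr(X² ≥ 22500) ≤ E[X²]/22500 = 941/22500 = 0.0418.

0.042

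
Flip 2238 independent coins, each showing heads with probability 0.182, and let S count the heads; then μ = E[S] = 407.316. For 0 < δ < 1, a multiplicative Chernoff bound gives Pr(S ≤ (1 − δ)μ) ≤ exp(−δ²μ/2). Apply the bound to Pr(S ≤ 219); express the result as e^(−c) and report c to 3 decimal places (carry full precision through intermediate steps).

43.532

Write 219 = (1 − δ)μ, so δ = 1 − 219/407.316 = 0.4623339…
Then the exponent is δ²μ/2 = (μ − 219)²/(2μ) = 43.532437.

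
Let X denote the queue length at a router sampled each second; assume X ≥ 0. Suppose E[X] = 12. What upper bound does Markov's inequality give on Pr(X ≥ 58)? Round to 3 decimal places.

0.207

Markov's inequality: for a non-negative random variable, Pr(X ≥ a) ≤ E[X]/a.
Here E[X] = 12 and a = 58, so the bound is 12/58 = 0.2069.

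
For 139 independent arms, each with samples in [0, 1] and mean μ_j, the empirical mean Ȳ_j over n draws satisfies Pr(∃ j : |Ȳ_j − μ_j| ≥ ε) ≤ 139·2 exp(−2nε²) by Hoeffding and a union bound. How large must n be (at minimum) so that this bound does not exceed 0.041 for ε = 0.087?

Need 2·139·exp(−2nε²) ≤ 0.041, i.e. exp(−2nε²) ≤ 0.041/278.
So 2nε² ≥ ln(278/0.041) = 8.821804.
Hence n ≥ 8.821804/(2·0.087²) = 582.759.
The smallest integer n is 583.

583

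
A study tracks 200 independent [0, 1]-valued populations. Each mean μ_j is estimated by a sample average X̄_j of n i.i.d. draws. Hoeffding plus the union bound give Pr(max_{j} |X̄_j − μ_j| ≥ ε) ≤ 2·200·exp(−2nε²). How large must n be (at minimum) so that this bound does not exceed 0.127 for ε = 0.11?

333

Need 2·200·exp(−2nε²) ≤ 0.127, i.e. exp(−2nε²) ≤ 0.127/400.
So 2nε² ≥ ln(400/0.127) = 8.055033.
Hence n ≥ 8.055033/(2·0.11²) = 332.853.
The smallest integer n is 333.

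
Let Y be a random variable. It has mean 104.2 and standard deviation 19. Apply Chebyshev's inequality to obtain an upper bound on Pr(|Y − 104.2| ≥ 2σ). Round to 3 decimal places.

Chebyshev: Pr(|Y − μ| ≥ t) ≤ Var(Y)/t².
Var(Y) = σ² = 19² = 361.
t = 2·19 = 38.
Bound = 361 / 1444 = 0.2500.

0.250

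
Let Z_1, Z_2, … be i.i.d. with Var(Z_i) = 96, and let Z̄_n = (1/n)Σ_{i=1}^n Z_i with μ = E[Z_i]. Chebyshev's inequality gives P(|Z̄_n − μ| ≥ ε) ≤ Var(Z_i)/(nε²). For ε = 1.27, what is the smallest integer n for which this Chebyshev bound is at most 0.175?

341

Require 96/(n·1.27²) ≤ 0.175, i.e. n ≥ 96/(0.175·1.27²) = 340.115.
The smallest integer n is 341.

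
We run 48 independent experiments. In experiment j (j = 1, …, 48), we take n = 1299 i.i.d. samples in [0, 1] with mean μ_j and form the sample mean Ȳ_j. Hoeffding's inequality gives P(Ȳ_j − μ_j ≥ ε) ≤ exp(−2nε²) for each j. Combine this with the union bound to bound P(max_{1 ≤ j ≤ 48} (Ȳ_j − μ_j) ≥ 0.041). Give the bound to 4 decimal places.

Per-experiment Hoeffding bound: exp(−2·1299·0.041²) = exp(−4.36724) = 0.012686.
Union bound over 48 events: 48·0.012686 = 0.60894.

0.6089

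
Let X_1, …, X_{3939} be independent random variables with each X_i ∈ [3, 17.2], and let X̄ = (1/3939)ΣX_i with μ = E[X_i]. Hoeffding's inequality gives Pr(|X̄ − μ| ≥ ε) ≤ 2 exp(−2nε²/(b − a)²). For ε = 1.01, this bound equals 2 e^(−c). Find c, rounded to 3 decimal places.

39.855

c = 2nε²/(b − a)² = 2·3939·1.01² / 14.2² = 39.8549.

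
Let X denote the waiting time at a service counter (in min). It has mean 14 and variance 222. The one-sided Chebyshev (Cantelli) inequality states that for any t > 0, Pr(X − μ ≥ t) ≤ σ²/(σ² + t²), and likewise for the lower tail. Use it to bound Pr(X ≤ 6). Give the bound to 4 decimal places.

Here σ² = 222 and t = 8, so σ² + t² = 286.
Cantelli's bound: 222/286 = 0.7762.

0.7762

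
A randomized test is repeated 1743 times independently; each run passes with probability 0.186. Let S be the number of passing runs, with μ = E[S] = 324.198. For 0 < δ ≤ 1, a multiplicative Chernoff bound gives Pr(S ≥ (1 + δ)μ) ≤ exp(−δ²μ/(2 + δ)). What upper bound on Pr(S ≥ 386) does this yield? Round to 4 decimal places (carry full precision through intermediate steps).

0.0046

Write 386 = (1 + δ)μ, so δ = 386/324.198 − 1 = 0.1906304…
Then the exponent is δ²μ/(2 + δ) = (386 − μ)² / (μ·(2 + δ)) = 5.378060.
Bound = exp(−5.378060) = 0.00462.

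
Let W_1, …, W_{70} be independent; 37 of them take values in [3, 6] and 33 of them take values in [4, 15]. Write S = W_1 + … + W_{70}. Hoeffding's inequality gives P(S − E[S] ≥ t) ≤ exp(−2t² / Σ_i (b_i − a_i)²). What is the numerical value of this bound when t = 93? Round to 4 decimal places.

Σ(b_i − a_i)² = 37·3² + 33·11² = 4326.
Exponent = 2·93² / 4326 = 3.99861.
Bound = exp(−3.99861) = 0.01834.

0.0183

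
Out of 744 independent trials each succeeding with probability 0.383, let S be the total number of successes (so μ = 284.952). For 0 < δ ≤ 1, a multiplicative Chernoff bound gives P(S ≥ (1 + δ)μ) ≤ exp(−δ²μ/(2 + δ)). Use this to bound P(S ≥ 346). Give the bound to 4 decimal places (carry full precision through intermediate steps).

Write 346 = (1 + δ)μ, so δ = 346/284.952 − 1 = 0.2142396…
Then the exponent is δ²μ/(2 + δ) = (346 − μ)² / (μ·(2 + δ)) = 5.906722.
Bound = exp(−5.906722) = 0.00272.

0.0027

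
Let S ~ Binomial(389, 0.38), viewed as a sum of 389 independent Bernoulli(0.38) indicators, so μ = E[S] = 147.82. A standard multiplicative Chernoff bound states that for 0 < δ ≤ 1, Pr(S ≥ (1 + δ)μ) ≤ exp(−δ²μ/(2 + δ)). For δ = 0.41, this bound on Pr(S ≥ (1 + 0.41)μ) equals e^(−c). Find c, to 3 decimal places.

10.311

c = δ²μ/(2 + δ) = 0.41²·147.82/(2 + 0.41) = 10.3106.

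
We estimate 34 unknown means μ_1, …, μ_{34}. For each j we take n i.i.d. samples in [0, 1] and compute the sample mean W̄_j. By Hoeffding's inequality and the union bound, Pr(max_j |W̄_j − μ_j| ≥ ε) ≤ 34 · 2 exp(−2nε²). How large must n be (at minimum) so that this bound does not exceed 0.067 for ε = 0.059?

995

Need 2·34·exp(−2nε²) ≤ 0.067, i.e. exp(−2nε²) ≤ 0.067/68.
So 2nε² ≥ ln(68/0.067) = 6.922570.
Hence n ≥ 6.922570/(2·0.059²) = 994.336.
The smallest integer n is 995.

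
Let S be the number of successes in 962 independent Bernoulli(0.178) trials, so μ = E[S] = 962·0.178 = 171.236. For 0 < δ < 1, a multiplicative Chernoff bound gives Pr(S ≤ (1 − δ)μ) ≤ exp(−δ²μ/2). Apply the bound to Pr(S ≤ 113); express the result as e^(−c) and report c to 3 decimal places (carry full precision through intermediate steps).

9.903

Write 113 = (1 − δ)μ, so δ = 1 − 113/171.236 = 0.340092…
Then the exponent is δ²μ/2 = (μ − 113)²/(2μ) = 9.902800.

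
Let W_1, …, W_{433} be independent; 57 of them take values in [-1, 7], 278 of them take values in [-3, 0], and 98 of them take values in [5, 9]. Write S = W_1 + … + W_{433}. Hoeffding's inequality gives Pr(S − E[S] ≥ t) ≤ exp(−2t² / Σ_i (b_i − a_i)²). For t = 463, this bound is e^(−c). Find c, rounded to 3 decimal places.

Σ(b_i − a_i)² = 57·8² + 278·3² + 98·4² = 7718.
c = 2t² / 7718 = 2·463² / 7718 = 55.5504.

55.550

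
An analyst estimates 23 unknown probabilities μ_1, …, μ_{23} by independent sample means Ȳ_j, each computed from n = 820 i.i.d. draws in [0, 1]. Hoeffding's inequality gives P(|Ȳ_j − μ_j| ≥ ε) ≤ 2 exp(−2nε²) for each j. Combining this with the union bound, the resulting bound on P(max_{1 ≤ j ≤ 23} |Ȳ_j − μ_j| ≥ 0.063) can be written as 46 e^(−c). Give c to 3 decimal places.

6.509

Union bound over the 23 events: P(max_{1 ≤ j ≤ 23} |Ȳ_j − μ_j| ≥ 0.063) ≤ 23·2·exp(−2nε²) = 46 exp(−2·820·0.063²).
So c = 2·820·0.063² = 6.5092.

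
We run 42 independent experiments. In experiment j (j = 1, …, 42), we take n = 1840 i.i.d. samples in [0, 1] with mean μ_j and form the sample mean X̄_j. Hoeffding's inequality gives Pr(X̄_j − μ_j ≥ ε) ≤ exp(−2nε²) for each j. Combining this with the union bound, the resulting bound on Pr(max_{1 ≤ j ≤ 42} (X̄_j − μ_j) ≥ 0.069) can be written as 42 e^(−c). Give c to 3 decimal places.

Union bound over the 42 events: Pr(max_{1 ≤ j ≤ 42} (X̄_j − μ_j) ≥ 0.069) ≤ 42·exp(−2nε²) = 42 exp(−2·1840·0.069²).
So c = 2·1840·0.069² = 17.5205.

17.520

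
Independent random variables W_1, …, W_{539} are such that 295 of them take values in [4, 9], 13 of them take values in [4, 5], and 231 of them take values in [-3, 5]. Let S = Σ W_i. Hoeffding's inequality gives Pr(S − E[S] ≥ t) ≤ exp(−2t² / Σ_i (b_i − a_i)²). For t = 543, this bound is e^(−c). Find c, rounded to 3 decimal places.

26.597

Σ(b_i − a_i)² = 295·5² + 13·1² + 231·8² = 22172.
c = 2t² / 22172 = 2·543² / 22172 = 26.5965.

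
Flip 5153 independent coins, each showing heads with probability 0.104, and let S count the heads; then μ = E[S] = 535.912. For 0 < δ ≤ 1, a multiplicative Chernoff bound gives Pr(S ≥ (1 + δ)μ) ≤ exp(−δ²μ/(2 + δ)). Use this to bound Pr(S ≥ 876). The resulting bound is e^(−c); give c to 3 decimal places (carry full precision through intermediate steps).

Write 876 = (1 + δ)μ, so δ = 876/535.912 − 1 = 0.6345967…
Then the exponent is δ²μ/(2 + δ) = (876 − μ)² / (μ·(2 + δ)) = 81.917179.

81.917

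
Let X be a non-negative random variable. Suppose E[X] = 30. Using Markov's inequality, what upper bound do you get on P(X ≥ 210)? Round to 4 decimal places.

0.1429

Markov's inequality: for a non-negative random variable, P(X ≥ a) ≤ E[X]/a.
Here E[X] = 30 and a = 210, so the bound is 30/210 = 0.1429.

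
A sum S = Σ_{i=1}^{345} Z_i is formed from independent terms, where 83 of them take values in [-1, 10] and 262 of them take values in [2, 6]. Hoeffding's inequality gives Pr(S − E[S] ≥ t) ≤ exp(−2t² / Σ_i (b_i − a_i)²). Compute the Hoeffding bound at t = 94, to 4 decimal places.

0.2890

Σ(b_i − a_i)² = 83·11² + 262·4² = 14235.
Exponent = 2·94² / 14235 = 1.24145.
Bound = exp(−1.24145) = 0.28897.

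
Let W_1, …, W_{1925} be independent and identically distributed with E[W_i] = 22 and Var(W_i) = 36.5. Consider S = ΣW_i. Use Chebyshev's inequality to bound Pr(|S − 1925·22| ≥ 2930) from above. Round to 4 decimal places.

Var(S) = n·Var(W_i) = 1925·36.5 = 70262.5.
Chebyshev: Pr(|S − 1925·22| ≥ 2930) ≤ Var(S)/2930² = 70262.5/8584900 = 0.0082.

0.0082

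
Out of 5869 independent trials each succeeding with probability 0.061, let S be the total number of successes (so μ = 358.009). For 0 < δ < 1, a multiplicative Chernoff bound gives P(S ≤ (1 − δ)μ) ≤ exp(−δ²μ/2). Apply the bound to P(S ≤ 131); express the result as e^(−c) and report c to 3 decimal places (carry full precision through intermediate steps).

Write 131 = (1 − δ)μ, so δ = 1 − 131/358.009 = 0.6340874…
Then the exponent is δ²μ/2 = (μ − 131)²/(2μ) = 71.971775.

71.972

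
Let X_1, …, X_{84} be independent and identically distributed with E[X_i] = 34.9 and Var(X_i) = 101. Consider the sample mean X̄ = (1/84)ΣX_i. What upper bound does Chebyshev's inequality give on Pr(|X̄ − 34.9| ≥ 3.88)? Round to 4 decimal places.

Var(X̄) = Var(X_i)/n = 101/84 = 1.2024.
Chebyshev: Pr(|X̄ − 34.9| ≥ 3.88) ≤ Var(X̄)/(3.88)² = 101/(84·3.88²) = 0.0799.

0.0799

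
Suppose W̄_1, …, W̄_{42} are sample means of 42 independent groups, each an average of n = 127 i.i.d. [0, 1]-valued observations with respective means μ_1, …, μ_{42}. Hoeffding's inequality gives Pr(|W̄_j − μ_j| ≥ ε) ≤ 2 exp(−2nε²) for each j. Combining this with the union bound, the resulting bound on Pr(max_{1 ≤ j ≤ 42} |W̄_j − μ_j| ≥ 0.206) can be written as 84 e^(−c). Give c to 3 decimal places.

Union bound over the 42 events: Pr(max_{1 ≤ j ≤ 42} |W̄_j − μ_j| ≥ 0.206) ≤ 42·2·exp(−2nε²) = 84 exp(−2·127·0.206²).
So c = 2·127·0.206² = 10.7787.

10.779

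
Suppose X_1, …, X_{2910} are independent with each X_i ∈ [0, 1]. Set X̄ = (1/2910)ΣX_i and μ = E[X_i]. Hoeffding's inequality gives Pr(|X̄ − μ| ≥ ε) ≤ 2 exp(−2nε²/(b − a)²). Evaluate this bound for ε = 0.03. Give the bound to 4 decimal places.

Exponent: 2nε²/(b − a)² = 2·2910·0.03² / 1² = 5.23800.
Bound = 2·exp(−5.23800) = 0.01062.

0.0106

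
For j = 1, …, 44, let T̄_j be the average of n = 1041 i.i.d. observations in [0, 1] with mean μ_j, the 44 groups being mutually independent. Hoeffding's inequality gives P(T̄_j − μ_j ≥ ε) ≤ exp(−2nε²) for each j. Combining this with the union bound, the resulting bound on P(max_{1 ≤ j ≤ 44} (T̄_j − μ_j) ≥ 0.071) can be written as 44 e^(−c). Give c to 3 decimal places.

Union bound over the 44 events: P(max_{1 ≤ j ≤ 44} (T̄_j − μ_j) ≥ 0.071) ≤ 44·exp(−2nε²) = 44 exp(−2·1041·0.071²).
So c = 2·1041·0.071² = 10.4954.

10.495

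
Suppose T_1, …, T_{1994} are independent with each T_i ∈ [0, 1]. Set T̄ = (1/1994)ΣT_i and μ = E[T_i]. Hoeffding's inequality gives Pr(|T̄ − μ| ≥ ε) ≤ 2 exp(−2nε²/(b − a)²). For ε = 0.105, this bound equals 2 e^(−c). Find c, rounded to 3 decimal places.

43.968

c = 2nε²/(b − a)² = 2·1994·0.105² / 1² = 43.9677.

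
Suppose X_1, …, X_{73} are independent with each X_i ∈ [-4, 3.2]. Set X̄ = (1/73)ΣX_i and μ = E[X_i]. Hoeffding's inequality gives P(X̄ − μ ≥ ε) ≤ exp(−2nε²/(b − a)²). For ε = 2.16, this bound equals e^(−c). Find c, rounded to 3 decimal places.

c = 2nε²/(b − a)² = 2·73·2.16² / 7.2² = 13.1400.

13.140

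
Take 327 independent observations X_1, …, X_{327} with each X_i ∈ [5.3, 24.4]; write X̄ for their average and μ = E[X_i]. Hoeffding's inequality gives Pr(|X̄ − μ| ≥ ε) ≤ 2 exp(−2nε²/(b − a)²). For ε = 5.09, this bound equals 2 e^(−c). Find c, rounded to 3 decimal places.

c = 2nε²/(b − a)² = 2·327·5.09² / 19.1² = 46.4458.

46.446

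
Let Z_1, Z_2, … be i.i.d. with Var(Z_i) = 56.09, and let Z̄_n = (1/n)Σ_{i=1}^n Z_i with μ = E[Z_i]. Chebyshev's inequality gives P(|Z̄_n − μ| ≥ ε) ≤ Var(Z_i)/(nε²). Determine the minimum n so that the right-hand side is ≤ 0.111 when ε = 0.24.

Require 56.09/(n·0.24²) ≤ 0.111, i.e. n ≥ 56.09/(0.111·0.24²) = 8772.835.
The smallest integer n is 8773.

8773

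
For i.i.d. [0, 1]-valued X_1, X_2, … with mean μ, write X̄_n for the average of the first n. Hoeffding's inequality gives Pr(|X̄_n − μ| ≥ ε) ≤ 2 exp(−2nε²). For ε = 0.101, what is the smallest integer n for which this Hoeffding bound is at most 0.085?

Require 2·exp(−2nε²) ≤ 0.085, i.e. 2nε² ≥ ln(2/0.085) = 3.158251.
So n ≥ 3.158251 / (2·0.101²) = 154.801.
The smallest integer n is 155.

155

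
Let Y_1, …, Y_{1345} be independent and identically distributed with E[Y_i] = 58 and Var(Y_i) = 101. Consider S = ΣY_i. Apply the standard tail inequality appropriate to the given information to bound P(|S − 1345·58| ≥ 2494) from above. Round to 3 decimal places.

0.022

With mean and variance of each term known, Chebyshev's inequality bounds the deviation of the sum (or sample mean).
Var(S) = n·Var(Y_i) = 1345·101 = 135845.
Chebyshev: P(|S − 1345·58| ≥ 2494) ≤ Var(S)/2494² = 135845/6220036 = 0.0218.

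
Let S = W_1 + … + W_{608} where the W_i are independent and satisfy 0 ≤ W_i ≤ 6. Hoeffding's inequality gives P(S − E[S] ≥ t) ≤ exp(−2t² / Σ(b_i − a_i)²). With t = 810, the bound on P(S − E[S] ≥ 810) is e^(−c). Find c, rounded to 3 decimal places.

Σ(b_i − a_i)² = 608·(6)² = 21888.
c = 2t²/21888 = 2·810²/21888 = 59.9507.

59.951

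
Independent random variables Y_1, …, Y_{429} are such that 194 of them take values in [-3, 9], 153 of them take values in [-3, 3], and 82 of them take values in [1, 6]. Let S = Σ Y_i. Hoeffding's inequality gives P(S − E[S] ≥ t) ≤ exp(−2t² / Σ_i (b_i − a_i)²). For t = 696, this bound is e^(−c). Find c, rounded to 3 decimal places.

Σ(b_i − a_i)² = 194·12² + 153·6² + 82·5² = 35494.
c = 2t² / 35494 = 2·696² / 35494 = 27.2957.

27.296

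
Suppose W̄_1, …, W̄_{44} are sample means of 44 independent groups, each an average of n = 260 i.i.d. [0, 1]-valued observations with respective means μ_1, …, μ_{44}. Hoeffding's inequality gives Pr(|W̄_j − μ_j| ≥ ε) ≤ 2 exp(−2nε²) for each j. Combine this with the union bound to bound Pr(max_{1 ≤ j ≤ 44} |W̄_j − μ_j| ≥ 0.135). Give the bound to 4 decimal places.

0.0067

Per-experiment Hoeffding bound: 2·exp(−2·260·0.135²) = 2·exp(−9.47700) = 0.00015319.
Union bound over 44 events: 44·0.00015319 = 0.00674.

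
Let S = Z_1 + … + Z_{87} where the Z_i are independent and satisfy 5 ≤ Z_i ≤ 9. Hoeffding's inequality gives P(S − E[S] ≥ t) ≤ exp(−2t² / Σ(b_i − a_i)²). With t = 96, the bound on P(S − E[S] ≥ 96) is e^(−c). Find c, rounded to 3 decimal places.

Σ(b_i − a_i)² = 87·(4)² = 1392.
c = 2t²/1392 = 2·96²/1392 = 13.2414.

13.241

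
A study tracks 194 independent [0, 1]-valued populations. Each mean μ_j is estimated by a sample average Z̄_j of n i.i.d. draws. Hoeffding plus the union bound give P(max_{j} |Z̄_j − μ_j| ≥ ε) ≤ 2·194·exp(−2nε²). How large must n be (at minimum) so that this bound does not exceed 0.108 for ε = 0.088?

529

Need 2·194·exp(−2nε²) ≤ 0.108, i.e. exp(−2nε²) ≤ 0.108/388.
So 2nε² ≥ ln(388/0.108) = 8.186629.
Hence n ≥ 8.186629/(2·0.088²) = 528.579.
The smallest integer n is 529.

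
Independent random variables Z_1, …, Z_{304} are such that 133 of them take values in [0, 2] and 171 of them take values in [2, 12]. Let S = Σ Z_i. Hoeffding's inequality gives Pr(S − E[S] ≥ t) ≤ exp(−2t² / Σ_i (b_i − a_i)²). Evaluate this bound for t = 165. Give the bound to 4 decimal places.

0.0456

Σ(b_i − a_i)² = 133·2² + 171·10² = 17632.
Exponent = 2·165² / 17632 = 3.08814.
Bound = exp(−3.08814) = 0.04559.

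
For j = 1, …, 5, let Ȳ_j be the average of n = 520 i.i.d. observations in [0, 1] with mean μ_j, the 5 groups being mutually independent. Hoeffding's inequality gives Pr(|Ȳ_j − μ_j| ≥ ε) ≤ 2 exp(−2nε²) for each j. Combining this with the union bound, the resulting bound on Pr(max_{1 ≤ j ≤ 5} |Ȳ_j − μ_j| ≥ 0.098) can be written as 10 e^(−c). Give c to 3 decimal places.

9.988

Union bound over the 5 events: Pr(max_{1 ≤ j ≤ 5} |Ȳ_j − μ_j| ≥ 0.098) ≤ 5·2·exp(−2nε²) = 10 exp(−2·520·0.098²).
So c = 2·520·0.098² = 9.9882.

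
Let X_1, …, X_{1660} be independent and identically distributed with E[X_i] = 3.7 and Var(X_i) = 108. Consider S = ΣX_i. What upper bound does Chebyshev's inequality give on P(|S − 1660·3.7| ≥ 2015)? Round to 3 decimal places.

Var(S) = n·Var(X_i) = 1660·108 = 179280.
Chebyshev: P(|S − 1660·3.7| ≥ 2015) ≤ Var(S)/2015² = 179280/4060225 = 0.0442.

0.044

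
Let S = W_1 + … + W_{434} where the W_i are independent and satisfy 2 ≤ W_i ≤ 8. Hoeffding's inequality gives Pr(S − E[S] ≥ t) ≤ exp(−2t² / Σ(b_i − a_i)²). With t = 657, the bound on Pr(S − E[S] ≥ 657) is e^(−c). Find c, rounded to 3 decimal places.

55.255

Σ(b_i − a_i)² = 434·(6)² = 15624.
c = 2t²/15624 = 2·657²/15624 = 55.2546.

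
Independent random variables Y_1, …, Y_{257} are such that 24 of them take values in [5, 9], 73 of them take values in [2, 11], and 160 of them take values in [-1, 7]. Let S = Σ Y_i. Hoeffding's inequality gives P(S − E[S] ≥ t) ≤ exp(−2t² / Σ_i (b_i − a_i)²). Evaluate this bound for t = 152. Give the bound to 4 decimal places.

Σ(b_i − a_i)² = 24·4² + 73·9² + 160·8² = 16537.
Exponent = 2·152² / 16537 = 2.79422.
Bound = exp(−2.79422) = 0.06116.

0.0612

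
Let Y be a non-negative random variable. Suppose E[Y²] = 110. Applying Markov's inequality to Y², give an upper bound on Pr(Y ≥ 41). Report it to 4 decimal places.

0.0654

Since Y ≥ 0, the event {Y ≥ 41} is the same as {Y² ≥ 1681}.
Markov's inequality applied to Y² gives Pr(Y² ≥ 1681) ≤ E[Y²]/1681 = 110/1681 = 0.0654.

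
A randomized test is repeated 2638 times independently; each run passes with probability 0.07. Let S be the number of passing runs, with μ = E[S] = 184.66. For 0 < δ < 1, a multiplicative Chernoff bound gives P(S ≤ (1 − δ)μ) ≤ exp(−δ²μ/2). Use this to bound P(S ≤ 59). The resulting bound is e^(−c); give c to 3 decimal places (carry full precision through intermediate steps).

Write 59 = (1 − δ)μ, so δ = 1 − 59/184.66 = 0.6804939…
Then the exponent is δ²μ/2 = (μ − 59)²/(2μ) = 42.755431.

42.755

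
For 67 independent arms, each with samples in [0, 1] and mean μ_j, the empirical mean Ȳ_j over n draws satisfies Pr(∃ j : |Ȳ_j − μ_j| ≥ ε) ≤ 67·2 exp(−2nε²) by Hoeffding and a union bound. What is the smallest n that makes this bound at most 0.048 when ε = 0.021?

Need 2·67·exp(−2nε²) ≤ 0.048, i.e. exp(−2nε²) ≤ 0.048/134.
So 2nε² ≥ ln(134/0.048) = 7.934394.
Hence n ≥ 7.934394/(2·0.021²) = 8995.912.
The smallest integer n is 8996.

8996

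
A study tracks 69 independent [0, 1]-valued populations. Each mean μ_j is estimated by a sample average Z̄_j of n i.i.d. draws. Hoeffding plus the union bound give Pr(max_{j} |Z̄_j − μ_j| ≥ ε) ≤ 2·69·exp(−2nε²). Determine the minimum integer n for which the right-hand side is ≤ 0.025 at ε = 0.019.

11934

Need 2·69·exp(−2nε²) ≤ 0.025, i.e. exp(−2nε²) ≤ 0.025/138.
So 2nε² ≥ ln(138/0.025) = 8.616133.
Hence n ≥ 8.616133/(2·0.019²) = 11933.702.
The smallest integer n is 11934.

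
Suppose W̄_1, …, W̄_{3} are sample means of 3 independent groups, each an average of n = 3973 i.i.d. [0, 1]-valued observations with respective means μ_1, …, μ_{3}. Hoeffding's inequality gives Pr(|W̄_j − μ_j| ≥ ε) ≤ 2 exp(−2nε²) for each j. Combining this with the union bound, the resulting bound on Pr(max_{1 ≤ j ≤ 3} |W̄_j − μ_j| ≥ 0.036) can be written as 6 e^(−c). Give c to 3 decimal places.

10.298

Union bound over the 3 events: Pr(max_{1 ≤ j ≤ 3} |W̄_j − μ_j| ≥ 0.036) ≤ 3·2·exp(−2nε²) = 6 exp(−2·3973·0.036²).
So c = 2·3973·0.036² = 10.2980.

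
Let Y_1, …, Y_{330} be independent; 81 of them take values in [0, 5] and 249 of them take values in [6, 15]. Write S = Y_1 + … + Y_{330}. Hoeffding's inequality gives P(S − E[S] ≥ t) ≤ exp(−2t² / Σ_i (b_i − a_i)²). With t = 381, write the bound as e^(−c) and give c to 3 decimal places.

Σ(b_i − a_i)² = 81·5² + 249·9² = 22194.
c = 2t² / 22194 = 2·381² / 22194 = 13.0811.

13.081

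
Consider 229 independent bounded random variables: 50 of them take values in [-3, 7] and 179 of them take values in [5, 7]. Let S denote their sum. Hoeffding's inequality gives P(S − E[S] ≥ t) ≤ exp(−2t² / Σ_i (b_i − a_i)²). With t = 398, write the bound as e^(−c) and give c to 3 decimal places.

Σ(b_i − a_i)² = 50·10² + 179·2² = 5716.
c = 2t² / 5716 = 2·398² / 5716 = 55.4248.

55.425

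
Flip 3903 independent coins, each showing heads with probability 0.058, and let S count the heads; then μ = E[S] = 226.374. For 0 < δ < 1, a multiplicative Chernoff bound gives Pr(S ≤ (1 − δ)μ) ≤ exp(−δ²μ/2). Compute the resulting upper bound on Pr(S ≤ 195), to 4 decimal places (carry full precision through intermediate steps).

0.1137

Write 195 = (1 − δ)μ, so δ = 1 − 195/226.374 = 0.1385937…
Then the exponent is δ²μ/2 = (μ − 195)²/(2μ) = 2.174119.
Bound = exp(−2.174119) = 0.11371.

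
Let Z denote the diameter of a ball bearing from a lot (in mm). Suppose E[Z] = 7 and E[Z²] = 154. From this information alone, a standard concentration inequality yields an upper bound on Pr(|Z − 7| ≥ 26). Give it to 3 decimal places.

0.155

The first two moments determine the variance, so Chebyshev's inequality is the sharpest standard bound available.
Var(Z) = E[Z²] − (E[Z])² = 154 − 49 = 105.
Chebyshev's inequality: Pr(|Z − μ| ≥ t) ≤ Var(Z)/t² = 105/676 = 0.1553.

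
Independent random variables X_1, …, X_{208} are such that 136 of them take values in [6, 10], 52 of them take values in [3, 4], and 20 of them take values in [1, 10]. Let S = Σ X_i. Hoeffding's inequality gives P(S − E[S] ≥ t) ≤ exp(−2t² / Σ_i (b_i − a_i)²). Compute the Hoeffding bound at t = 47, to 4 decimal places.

Σ(b_i − a_i)² = 136·4² + 52·1² + 20·9² = 3848.
Exponent = 2·47² / 3848 = 1.14813.
Bound = exp(−1.14813) = 0.31723.

0.3172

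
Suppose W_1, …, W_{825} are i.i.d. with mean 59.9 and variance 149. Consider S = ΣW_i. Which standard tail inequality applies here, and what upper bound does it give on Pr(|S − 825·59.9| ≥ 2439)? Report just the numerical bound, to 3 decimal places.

0.021

With mean and variance of each term known, Chebyshev's inequality bounds the deviation of the sum (or sample mean).
Var(S) = n·Var(W_i) = 825·149 = 122925.
Chebyshev: Pr(|S − 825·59.9| ≥ 2439) ≤ Var(S)/2439² = 122925/5948721 = 0.0207.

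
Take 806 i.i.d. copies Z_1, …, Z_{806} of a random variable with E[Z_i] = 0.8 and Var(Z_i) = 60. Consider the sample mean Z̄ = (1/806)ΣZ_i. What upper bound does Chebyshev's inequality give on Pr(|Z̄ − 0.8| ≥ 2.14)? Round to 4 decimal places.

Var(Z̄) = Var(Z_i)/n = 60/806 = 0.074442.
Chebyshev: Pr(|Z̄ − 0.8| ≥ 2.14) ≤ Var(Z̄)/(2.14)² = 60/(806·2.14²) = 0.0163.

0.0163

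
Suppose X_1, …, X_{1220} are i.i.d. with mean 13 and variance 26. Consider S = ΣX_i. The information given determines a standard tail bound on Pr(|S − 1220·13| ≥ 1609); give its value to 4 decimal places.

0.0123

With mean and variance of each term known, Chebyshev's inequality bounds the deviation of the sum (or sample mean).
Var(S) = n·Var(X_i) = 1220·26 = 31720.
Chebyshev: Pr(|S − 1220·13| ≥ 1609) ≤ Var(S)/1609² = 31720/2588881 = 0.0123.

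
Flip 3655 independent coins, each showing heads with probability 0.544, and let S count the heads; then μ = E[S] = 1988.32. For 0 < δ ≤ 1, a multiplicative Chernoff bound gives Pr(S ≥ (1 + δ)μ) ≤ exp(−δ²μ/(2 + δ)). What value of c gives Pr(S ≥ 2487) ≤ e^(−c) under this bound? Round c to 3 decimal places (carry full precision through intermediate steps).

55.567

Write 2487 = (1 + δ)μ, so δ = 2487/1988.32 − 1 = 0.2508047…
Then the exponent is δ²μ/(2 + δ) = (2487 − μ)² / (μ·(2 + δ)) = 55.567366.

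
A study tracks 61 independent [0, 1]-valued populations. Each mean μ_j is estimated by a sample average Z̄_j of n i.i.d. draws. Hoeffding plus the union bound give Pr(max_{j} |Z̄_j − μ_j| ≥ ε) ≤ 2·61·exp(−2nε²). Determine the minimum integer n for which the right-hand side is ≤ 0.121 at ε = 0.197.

90

Need 2·61·exp(−2nε²) ≤ 0.121, i.e. exp(−2nε²) ≤ 0.121/122.
So 2nε² ≥ ln(122/0.121) = 6.915986.
Hence n ≥ 6.915986/(2·0.197²) = 89.103.
The smallest integer n is 90.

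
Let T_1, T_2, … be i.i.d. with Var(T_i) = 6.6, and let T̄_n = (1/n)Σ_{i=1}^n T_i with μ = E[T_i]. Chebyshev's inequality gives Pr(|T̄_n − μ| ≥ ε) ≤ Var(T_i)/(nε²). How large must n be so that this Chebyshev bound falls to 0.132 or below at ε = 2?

Require 6.6/(n·2²) ≤ 0.132, i.e. n ≥ 6.6/(0.132·2²) = 12.500.
The smallest integer n is 13.

13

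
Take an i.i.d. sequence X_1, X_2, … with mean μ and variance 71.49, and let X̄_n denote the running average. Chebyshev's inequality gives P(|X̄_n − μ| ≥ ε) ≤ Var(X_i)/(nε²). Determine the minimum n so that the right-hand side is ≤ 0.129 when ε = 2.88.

67

Require 71.49/(n·2.88²) ≤ 0.129, i.e. n ≥ 71.49/(0.129·2.88²) = 66.814.
The smallest integer n is 67.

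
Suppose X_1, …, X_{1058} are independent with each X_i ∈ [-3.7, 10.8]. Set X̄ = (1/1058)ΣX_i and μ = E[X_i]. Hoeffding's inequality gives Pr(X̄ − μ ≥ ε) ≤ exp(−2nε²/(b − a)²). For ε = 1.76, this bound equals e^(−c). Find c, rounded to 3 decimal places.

31.175

c = 2nε²/(b − a)² = 2·1058·1.76² / 14.5² = 31.1749.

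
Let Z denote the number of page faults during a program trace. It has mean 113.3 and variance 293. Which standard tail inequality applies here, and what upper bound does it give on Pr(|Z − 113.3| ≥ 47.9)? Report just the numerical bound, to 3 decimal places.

0.128

Mean and variance are known, so Chebyshev's inequality applies.
Chebyshev: Pr(|Z − μ| ≥ t) ≤ Var(Z)/t².
Bound = 293 / 2294.41 = 0.1277.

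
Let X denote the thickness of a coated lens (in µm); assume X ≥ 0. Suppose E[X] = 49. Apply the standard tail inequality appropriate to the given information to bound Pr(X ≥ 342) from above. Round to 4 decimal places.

Only the mean of a non-negative variable is known, so Markov's inequality is the applicable tail bound.
Markov's inequality: for a non-negative random variable, Pr(X ≥ a) ≤ E[X]/a.
Here E[X] = 49 and a = 342, so the bound is 49/342 = 0.1433.

0.1433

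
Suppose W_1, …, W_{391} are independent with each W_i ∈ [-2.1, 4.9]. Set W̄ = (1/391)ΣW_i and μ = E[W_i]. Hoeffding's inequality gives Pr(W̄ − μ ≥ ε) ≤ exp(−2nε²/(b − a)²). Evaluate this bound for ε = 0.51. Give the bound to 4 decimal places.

Exponent: 2nε²/(b − a)² = 2·391·0.51² / 7² = 4.15098.
Bound = exp(−4.15098) = 0.01575.

0.0157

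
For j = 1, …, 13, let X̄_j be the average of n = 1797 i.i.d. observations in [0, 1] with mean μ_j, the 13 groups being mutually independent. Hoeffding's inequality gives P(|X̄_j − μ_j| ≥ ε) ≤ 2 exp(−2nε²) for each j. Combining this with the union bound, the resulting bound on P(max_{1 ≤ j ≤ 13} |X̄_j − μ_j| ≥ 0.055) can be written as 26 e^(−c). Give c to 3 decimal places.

10.872

Union bound over the 13 events: P(max_{1 ≤ j ≤ 13} |X̄_j − μ_j| ≥ 0.055) ≤ 13·2·exp(−2nε²) = 26 exp(−2·1797·0.055²).
So c = 2·1797·0.055² = 10.8719.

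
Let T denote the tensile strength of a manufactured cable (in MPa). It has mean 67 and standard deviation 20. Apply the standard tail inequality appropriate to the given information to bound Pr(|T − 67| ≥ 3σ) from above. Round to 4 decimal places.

0.1111

Mean and variance are known, so Chebyshev's inequality applies.
Chebyshev: Pr(|T − μ| ≥ t) ≤ Var(T)/t².
Var(T) = σ² = 20² = 400.
t = 3·20 = 60.
Bound = 400 / 3600 = 0.1111.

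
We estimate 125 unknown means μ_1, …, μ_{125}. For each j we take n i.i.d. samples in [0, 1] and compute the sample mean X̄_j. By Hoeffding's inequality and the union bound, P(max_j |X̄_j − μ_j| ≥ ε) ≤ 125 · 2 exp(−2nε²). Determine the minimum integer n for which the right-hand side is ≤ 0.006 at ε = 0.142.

Need 2·125·exp(−2nε²) ≤ 0.006, i.e. exp(−2nε²) ≤ 0.006/250.
So 2nε² ≥ ln(250/0.006) = 10.637457.
Hence n ≥ 10.637457/(2·0.142²) = 263.773.
The smallest integer n is 264.

264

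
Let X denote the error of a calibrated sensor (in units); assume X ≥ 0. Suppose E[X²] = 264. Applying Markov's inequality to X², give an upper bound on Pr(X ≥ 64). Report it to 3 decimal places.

Since X ≥ 0, the event {X ≥ 64} is the same as {X² ≥ 4096}.
Markov's inequality applied to X² gives Pr(X² ≥ 4096) ≤ E[X²]/4096 = 264/4096 = 0.0645.

0.064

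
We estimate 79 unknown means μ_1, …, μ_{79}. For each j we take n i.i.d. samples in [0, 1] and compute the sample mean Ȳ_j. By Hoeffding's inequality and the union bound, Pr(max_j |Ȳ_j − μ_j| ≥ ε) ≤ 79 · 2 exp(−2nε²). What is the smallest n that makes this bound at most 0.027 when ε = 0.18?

134

Need 2·79·exp(−2nε²) ≤ 0.027, i.e. exp(−2nε²) ≤ 0.027/158.
So 2nε² ≥ ln(158/0.027) = 8.674513.
Hence n ≥ 8.674513/(2·0.18²) = 133.866.
The smallest integer n is 134.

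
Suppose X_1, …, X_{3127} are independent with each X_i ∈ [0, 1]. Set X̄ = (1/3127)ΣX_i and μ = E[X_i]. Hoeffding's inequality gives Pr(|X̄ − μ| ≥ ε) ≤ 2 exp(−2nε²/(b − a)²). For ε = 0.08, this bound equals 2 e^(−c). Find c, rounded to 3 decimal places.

c = 2nε²/(b − a)² = 2·3127·0.08² / 1² = 40.0256.

40.026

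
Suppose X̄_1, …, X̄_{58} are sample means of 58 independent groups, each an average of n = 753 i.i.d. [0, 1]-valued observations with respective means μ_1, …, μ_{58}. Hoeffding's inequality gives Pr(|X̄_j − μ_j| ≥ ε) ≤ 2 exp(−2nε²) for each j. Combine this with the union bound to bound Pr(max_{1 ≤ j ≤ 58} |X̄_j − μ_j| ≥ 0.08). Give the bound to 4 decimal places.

Per-experiment Hoeffding bound: 2·exp(−2·753·0.08²) = 2·exp(−9.63840) = 0.00013035.
Union bound over 58 events: 58·0.00013035 = 0.00756.

0.0076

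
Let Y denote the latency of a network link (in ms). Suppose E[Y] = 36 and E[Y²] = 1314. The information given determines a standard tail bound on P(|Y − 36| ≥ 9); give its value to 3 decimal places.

The first two moments determine the variance, so Chebyshev's inequality is the sharpest standard bound available.
Var(Y) = E[Y²] − (E[Y])² = 1314 − 1296 = 18.
Chebyshev's inequality: P(|Y − μ| ≥ t) ≤ Var(Y)/t² = 18/81 = 0.2222.

0.222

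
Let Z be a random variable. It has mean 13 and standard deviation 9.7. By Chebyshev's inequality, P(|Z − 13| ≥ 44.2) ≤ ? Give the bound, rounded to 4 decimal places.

Chebyshev: P(|Z − μ| ≥ t) ≤ Var(Z)/t².
Var(Z) = σ² = 9.7² = 94.09.
Bound = 94.09 / 1953.64 = 0.0482.

0.0482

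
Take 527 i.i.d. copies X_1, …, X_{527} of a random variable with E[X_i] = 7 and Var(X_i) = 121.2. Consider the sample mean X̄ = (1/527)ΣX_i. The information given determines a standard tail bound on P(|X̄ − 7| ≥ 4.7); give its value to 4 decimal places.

With mean and variance of each term known, Chebyshev's inequality bounds the deviation of the sum (or sample mean).
Var(X̄) = Var(X_i)/n = 121.2/527 = 0.22998.
Chebyshev: P(|X̄ − 7| ≥ 4.7) ≤ Var(X̄)/(4.7)² = 121.2/(527·4.7²) = 0.0104.

0.0104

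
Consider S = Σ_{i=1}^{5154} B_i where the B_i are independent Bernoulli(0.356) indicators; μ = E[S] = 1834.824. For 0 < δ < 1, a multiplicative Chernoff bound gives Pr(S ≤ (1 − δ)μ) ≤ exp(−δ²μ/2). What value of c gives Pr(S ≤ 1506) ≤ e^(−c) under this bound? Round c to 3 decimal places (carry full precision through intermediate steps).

29.465

Write 1506 = (1 − δ)μ, so δ = 1 − 1506/1834.824 = 0.1792128…
Then the exponent is δ²μ/2 = (μ − 1506)²/(2μ) = 29.464740.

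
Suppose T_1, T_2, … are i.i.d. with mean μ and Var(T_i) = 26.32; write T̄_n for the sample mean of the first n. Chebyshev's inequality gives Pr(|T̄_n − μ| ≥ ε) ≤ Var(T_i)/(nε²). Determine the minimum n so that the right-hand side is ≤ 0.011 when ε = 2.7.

Require 26.32/(n·2.7²) ≤ 0.011, i.e. n ≥ 26.32/(0.011·2.7²) = 328.220.
The smallest integer n is 329.

329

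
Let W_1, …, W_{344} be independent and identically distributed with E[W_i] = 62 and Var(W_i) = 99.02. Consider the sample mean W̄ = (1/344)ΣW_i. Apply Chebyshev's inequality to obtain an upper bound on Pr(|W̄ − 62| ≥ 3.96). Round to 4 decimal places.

0.0184

Var(W̄) = Var(W_i)/n = 99.02/344 = 0.28785.
Chebyshev: Pr(|W̄ − 62| ≥ 3.96) ≤ Var(W̄)/(3.96)² = 99.02/(344·3.96²) = 0.0184.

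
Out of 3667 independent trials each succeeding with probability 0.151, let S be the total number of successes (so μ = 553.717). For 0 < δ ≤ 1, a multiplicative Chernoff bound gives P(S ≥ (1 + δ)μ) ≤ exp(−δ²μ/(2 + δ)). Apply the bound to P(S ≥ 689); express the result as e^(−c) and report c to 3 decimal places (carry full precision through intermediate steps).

Write 689 = (1 + δ)μ, so δ = 689/553.717 − 1 = 0.2443179…
Then the exponent is δ²μ/(2 + δ) = (689 − μ)² / (μ·(2 + δ)) = 14.726997.

14.727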